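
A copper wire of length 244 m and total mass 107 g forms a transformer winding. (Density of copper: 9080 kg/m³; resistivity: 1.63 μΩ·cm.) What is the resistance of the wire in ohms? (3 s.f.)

82.4 Ω

ρ = 1.63 μΩ·cm = 1.63×10^-8 Ω·m
A = m/(density·L) = 0.107/(9080×244) = 4.8296e-08 m²
R = ρL/A = (1.63×10^-8)(244)/(4.8296e-08) = 82.4 Ω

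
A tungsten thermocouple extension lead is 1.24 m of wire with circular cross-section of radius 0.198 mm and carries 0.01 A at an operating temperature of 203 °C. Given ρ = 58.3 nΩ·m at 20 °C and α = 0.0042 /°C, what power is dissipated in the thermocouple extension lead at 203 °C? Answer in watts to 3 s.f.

1.04×10^-4 W

ρ = 58.3 nΩ·m = 5.83×10^-8 Ω·m
A = πr² = π(1.9800e-04 m)² = 1.232e-07 m²
R₍20₎ = ρL/A = (5.83×10^-8)(1.24)/(1.232e-07) = 0.587 Ω
R₍203₎ = R₍20₎(1 + αΔT) = 0.587 × (1 + 0.0042×183) = 1.038 Ω
P = I²R = (0.01)² × 1.038 = 1.04×10^-4 W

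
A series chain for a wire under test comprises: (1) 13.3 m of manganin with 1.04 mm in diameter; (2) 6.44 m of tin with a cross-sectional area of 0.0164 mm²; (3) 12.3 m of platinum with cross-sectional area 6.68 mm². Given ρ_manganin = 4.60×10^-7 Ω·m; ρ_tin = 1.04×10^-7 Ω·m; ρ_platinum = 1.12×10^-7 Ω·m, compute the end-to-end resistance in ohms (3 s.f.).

48.2 Ω

Seg 1: A = π(d/2)² = π(5.2000e-04 m)² = 8.495e-07 m²
R_1 = (4.60×10^-7)(13.3)/(8.495e-07) = 7.202 Ω
Seg 2: A = 0.0164 mm² = 1.640e-08 m²
R_2 = (1.04×10^-7)(6.44)/(1.640e-08) = 40.84 Ω
Seg 3: A = 6.68 mm² = 6.680e-06 m²
R_3 = (1.12×10^-7)(12.3)/(6.680e-06) = 0.2062 Ω
R_total = R_1 + R_2 + R_3 = 48.2 Ω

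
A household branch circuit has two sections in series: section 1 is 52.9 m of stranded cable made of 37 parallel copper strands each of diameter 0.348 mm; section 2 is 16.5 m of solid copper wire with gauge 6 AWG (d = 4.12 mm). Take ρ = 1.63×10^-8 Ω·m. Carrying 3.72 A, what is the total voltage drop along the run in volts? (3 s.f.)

0.987 V

Section 1: A_strand = π(1.7400e-04)² = 9.511e-08 m²; R₁ = ρL/(N·A_s) = (1.63×10^-8)(52.9)/(37×9.511e-08) = 0.245 Ω
Section 2: A = π(4.12/2 mm)² = π(2.0600e-03 m)² = 1.333e-05 m²
R₂ = (1.63×10^-8)(16.5)/(1.333e-05) = 0.02017 Ω
R = R₁ + R₂ = 0.2652 Ω
V = IR = 3.72 × 0.2652 = 0.987 V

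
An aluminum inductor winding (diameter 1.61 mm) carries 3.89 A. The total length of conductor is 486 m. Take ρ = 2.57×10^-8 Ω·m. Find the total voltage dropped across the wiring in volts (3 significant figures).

23.9 V

A = π(d/2)² = π(8.0500e-04 m)² = 2.036e-06 m²
R = ρL/A = (2.57×10^-8)(486)/(2.036e-06) = 6.135 Ω
V = IR = 3.89 × 6.135 = 23.9 V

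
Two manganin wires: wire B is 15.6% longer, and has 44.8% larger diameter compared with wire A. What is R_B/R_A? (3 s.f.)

0.551

R ∝ L/d², so R_B/R_A = (1 + 15.6/100) × (1 + 44.8/100)⁻²
= 1.156 × 0.4769 = 0.551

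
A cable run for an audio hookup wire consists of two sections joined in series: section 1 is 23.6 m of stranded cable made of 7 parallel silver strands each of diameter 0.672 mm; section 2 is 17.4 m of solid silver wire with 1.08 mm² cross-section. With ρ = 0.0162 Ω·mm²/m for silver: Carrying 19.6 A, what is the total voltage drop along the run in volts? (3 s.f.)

ρ = 0.0162 Ω·mm²/m = 1.62×10^-8 Ω·m
Section 1: A_strand = π(3.3600e-04)² = 3.547e-07 m²; R₁ = ρL/(N·A_s) = (1.62×10^-8)(23.6)/(7×3.547e-07) = 0.154 Ω
Section 2: A = 1.08 mm² = 1.080e-06 m²
R₂ = (1.62×10^-8)(17.4)/(1.080e-06) = 0.261 Ω
R = R₁ + R₂ = 0.415 Ω
V = IR = 19.6 × 0.415 = 8.13 V

8.13 V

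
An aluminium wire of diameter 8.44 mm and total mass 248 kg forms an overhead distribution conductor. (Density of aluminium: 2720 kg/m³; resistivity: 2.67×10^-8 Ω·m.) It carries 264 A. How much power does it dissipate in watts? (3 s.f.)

54200 W

A = π(d/2)² = π(4.2200e-03 m)² = 5.5947e-05 m²
L = m/(density·A) = 248/(2720×5.5947e-05) = 1630 m
R = ρL/A = (2.67×10^-8)(1630)/(5.5947e-05) = 0.7778 Ω
P = I²R = (264)² × 0.7778 = 54200 W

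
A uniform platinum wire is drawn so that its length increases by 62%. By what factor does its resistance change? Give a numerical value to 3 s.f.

2.62

k = 1 + 62/100 = 1.62; volume constant ⇒ A' = A/k, so R' = k²R.
Factor = 2.62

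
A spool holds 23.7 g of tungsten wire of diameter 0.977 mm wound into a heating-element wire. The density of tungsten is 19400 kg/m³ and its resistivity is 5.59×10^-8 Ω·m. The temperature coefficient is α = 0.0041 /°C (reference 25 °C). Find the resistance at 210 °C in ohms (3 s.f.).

0.214 Ω

A = π(d/2)² = π(4.8850e-04 m)² = 7.4969e-07 m²
L = m/(density·A) = 0.0237/(19400×7.4969e-07) = 1.63 m
R = ρL/A = (5.59×10^-8)(1.63)/(7.4969e-07) = 0.1215 Ω
R(210 °C) = 0.1215 × (1 + 0.0041×185) = 0.214 Ω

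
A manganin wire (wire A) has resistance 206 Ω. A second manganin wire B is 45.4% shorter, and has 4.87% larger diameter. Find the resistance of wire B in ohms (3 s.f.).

102 Ω

R ∝ L/d², so R_B/R_A = (1 − 45.4/100) × (1 + 4.87/100)⁻²
= 0.546 × 0.9093 = 0.4965
R_B = 0.4965 × 206 = 102 Ω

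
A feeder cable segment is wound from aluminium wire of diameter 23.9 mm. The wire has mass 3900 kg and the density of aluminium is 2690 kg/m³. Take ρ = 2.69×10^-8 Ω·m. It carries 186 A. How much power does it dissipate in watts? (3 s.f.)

6700 W

A = π(d/2)² = π(1.1950e-02 m)² = 4.4863e-04 m²
L = m/(density·A) = 3900/(2690×4.4863e-04) = 3232 m
R = ρL/A = (2.69×10^-8)(3232)/(4.4863e-04) = 0.1938 Ω
P = I²R = (186)² × 0.1938 = 6700 W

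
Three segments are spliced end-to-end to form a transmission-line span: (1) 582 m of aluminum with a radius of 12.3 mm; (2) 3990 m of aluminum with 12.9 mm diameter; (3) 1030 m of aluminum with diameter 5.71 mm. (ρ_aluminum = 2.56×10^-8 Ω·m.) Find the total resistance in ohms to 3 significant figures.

Seg 1: A = πr² = π(1.2300e-02 m)² = 4.753e-04 m²
R_1 = (2.56×10^-8)(582)/(4.753e-04) = 0.03135 Ω
Seg 2: A = π(d/2)² = π(6.4500e-03 m)² = 1.307e-04 m²
R_2 = (2.56×10^-8)(3990)/(1.307e-04) = 0.7815 Ω
Seg 3: A = π(d/2)² = π(2.8550e-03 m)² = 2.561e-05 m²
R_3 = (2.56×10^-8)(1030)/(2.561e-05) = 1.03 Ω
R_total = R_1 + R_2 + R_3 = 1.84 Ω

1.84 Ω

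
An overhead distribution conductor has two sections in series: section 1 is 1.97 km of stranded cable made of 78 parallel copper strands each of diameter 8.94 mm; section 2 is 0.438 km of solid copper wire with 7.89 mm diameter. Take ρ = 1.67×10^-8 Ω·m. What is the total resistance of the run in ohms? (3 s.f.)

0.156 Ω

Section 1: A_strand = π(4.4700e-03)² = 6.277e-05 m²; R₁ = ρL/(N·A_s) = (1.67×10^-8)(1970)/(78×6.277e-05) = 0.006719 Ω
Section 2: A = π(d/2)² = π(3.9450e-03 m)² = 4.889e-05 m²
R₂ = (1.67×10^-8)(438)/(4.889e-05) = 0.1496 Ω
R = R₁ + R₂ = 0.156 Ω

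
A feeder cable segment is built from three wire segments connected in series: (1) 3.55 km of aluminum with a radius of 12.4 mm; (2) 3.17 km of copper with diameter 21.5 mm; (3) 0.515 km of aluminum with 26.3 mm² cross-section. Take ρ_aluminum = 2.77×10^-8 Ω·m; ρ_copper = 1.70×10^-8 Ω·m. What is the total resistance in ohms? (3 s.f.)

Seg 1: A = πr² = π(1.2400e-02 m)² = 4.831e-04 m²
R_1 = (2.77×10^-8)(3550)/(4.831e-04) = 0.2036 Ω
Seg 2: A = π(d/2)² = π(1.0750e-02 m)² = 3.631e-04 m²
R_2 = (1.70×10^-8)(3170)/(3.631e-04) = 0.1484 Ω
Seg 3: A = 26.3 mm² = 2.630e-05 m²
R_3 = (2.77×10^-8)(515)/(2.630e-05) = 0.5424 Ω
R_total = R_1 + R_2 + R_3 = 0.894 Ω

0.894 Ω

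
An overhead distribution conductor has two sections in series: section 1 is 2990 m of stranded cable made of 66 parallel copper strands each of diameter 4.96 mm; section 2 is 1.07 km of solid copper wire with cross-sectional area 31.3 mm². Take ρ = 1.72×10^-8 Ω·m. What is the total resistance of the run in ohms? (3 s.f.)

Section 1: A_strand = π(2.4800e-03)² = 1.932e-05 m²; R₁ = ρL/(N·A_s) = (1.72×10^-8)(2990)/(66×1.932e-05) = 0.04033 Ω
Section 2: A = 31.3 mm² = 3.130e-05 m²
R₂ = (1.72×10^-8)(1070)/(3.130e-05) = 0.588 Ω
R = R₁ + R₂ = 0.628 Ω

0.628 Ω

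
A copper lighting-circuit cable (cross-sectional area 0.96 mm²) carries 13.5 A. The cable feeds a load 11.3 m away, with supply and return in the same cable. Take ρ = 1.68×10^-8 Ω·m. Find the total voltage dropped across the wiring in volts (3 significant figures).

5.34 V

A = 0.96 mm² = 9.600e-07 m²
Total conductor length (both ways) L = 2 × 11.3 = 22.6 m
R = ρL/A = (1.68×10^-8)(22.6)/(9.600e-07) = 0.3955 Ω
V = IR = 13.5 × 0.3955 = 5.34 V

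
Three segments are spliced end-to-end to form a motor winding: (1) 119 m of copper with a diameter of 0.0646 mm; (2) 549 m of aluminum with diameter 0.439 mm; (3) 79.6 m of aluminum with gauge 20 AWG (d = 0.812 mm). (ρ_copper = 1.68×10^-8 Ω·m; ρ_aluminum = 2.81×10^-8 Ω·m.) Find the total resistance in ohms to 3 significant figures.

716 Ω

Seg 1: A = π(d/2)² = π(3.2300e-05 m)² = 3.278e-09 m²
R_1 = (1.68×10^-8)(119)/(3.278e-09) = 610 Ω
Seg 2: A = π(d/2)² = π(2.1950e-04 m)² = 1.514e-07 m²
R_2 = (2.81×10^-8)(549)/(1.514e-07) = 101.9 Ω
Seg 3: A = π(0.812/2 mm)² = π(4.0600e-04 m)² = 5.178e-07 m²
R_3 = (2.81×10^-8)(79.6)/(5.178e-07) = 4.319 Ω
R_total = R_1 + R_2 + R_3 = 716 Ω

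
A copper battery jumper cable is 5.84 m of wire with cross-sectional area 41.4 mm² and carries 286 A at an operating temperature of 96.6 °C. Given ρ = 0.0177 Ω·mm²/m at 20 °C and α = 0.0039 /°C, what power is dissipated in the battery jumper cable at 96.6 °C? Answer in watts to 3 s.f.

265 W

ρ = 0.0177 Ω·mm²/m = 1.77×10^-8 Ω·m
A = 41.4 mm² = 4.140e-05 m²
R₍20₎ = ρL/A = (1.77×10^-8)(5.84)/(4.140e-05) = 0.002497 Ω
R₍96.6₎ = R₍20₎(1 + αΔT) = 0.002497 × (1 + 0.0039×76.6) = 0.003243 Ω
P = I²R = (286)² × 0.003243 = 265 W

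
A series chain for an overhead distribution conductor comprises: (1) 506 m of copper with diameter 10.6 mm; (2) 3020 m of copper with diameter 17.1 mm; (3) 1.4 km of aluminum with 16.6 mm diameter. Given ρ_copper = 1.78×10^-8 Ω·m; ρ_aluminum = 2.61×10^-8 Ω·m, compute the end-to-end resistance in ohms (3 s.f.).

0.505 Ω

Seg 1: A = π(d/2)² = π(5.3000e-03 m)² = 8.825e-05 m²
R_1 = (1.78×10^-8)(506)/(8.825e-05) = 0.1021 Ω
Seg 2: A = π(d/2)² = π(8.5500e-03 m)² = 2.297e-04 m²
R_2 = (1.78×10^-8)(3020)/(2.297e-04) = 0.2341 Ω
Seg 3: A = π(d/2)² = π(8.3000e-03 m)² = 2.164e-04 m²
R_3 = (2.61×10^-8)(1400)/(2.164e-04) = 0.1688 Ω
R_total = R_1 + R_2 + R_3 = 0.505 Ω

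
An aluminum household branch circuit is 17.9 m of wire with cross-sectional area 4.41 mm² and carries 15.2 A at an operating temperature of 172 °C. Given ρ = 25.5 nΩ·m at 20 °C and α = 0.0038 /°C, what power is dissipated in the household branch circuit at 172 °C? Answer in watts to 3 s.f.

37.7 W

ρ = 25.5 nΩ·m = 2.55×10^-8 Ω·m
A = 4.41 mm² = 4.410e-06 m²
R₍20₎ = ρL/A = (2.55×10^-8)(17.9)/(4.410e-06) = 0.1035 Ω
R₍172₎ = R₍20₎(1 + αΔT) = 0.1035 × (1 + 0.0038×152) = 0.1633 Ω
P = I²R = (15.2)² × 0.1633 = 37.7 W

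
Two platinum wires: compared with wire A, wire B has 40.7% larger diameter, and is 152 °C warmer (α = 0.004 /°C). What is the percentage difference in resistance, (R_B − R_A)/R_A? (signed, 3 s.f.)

-18.8%

R ∝ ρL/d² with ρ ∝ (1+αΔT), so R_B/R_A = (1 + 40.7/100)⁻² × (1 + 0.004×152)
= 0.5051 × 1.608 = 0.8123
(R_B − R_A)/R_A = 0.8123 − 1 = -18.8%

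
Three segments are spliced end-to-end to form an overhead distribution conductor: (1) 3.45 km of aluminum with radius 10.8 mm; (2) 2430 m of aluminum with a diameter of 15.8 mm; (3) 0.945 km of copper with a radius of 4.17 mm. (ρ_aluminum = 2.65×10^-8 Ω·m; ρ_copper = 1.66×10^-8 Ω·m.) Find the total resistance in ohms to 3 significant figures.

0.865 Ω

Seg 1: A = πr² = π(1.0800e-02 m)² = 3.664e-04 m²
R_1 = (2.65×10^-8)(3450)/(3.664e-04) = 0.2495 Ω
Seg 2: A = π(d/2)² = π(7.9000e-03 m)² = 1.961e-04 m²
R_2 = (2.65×10^-8)(2430)/(1.961e-04) = 0.3284 Ω
Seg 3: A = πr² = π(4.1700e-03 m)² = 5.463e-05 m²
R_3 = (1.66×10^-8)(945)/(5.463e-05) = 0.2872 Ω
R_total = R_1 + R_2 + R_3 = 0.865 Ω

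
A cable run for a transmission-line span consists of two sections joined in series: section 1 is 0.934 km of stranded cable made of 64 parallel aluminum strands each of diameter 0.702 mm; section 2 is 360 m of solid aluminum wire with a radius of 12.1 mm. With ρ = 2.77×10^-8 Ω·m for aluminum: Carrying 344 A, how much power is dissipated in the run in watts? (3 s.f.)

Section 1: A_strand = π(3.5100e-04)² = 3.870e-07 m²; R₁ = ρL/(N·A_s) = (2.77×10^-8)(934)/(64×3.870e-07) = 1.044 Ω
Section 2: A = πr² = π(1.2100e-02 m)² = 4.600e-04 m²
R₂ = (2.77×10^-8)(360)/(4.600e-04) = 0.02168 Ω
R = R₁ + R₂ = 1.066 Ω
P = I²R = (344)² × 1.066 = 1.26×10^5 W

1.26×10^5 W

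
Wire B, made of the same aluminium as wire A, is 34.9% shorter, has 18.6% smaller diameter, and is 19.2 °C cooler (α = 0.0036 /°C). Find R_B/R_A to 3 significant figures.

R ∝ ρL/d² with ρ ∝ (1+αΔT), so R_B/R_A = (1 − 34.9/100) × (1 − 18.6/100)⁻² × (1 − 0.0036×19.2)
= 0.651 × 1.509 × 0.9309 = 0.915

0.915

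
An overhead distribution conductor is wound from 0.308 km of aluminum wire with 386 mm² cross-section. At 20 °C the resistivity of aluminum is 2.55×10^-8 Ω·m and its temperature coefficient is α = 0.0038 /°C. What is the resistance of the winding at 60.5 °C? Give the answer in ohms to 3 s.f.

A = 386 mm² = 3.860e-04 m²
R₍20°C₎ = ρL/A = (2.55×10^-8)(308)/(3.860e-04) = 0.02035 Ω
R = R₀(1 + αΔT) = 0.02035(1 + 0.0038×40.5) = 0.0235 Ω

0.0235 Ω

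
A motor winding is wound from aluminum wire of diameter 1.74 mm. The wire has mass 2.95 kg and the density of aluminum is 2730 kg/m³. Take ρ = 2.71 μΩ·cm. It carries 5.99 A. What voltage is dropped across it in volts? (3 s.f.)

ρ = 2.71 μΩ·cm = 2.71×10^-8 Ω·m
A = π(d/2)² = π(8.7000e-04 m)² = 2.3779e-06 m²
L = m/(density·A) = 2.95/(2730×2.3779e-06) = 454.4 m
R = ρL/A = (2.71×10^-8)(454.4)/(2.3779e-06) = 5.179 Ω
V = IR = 5.99 × 5.179 = 31.0 V

31.0 V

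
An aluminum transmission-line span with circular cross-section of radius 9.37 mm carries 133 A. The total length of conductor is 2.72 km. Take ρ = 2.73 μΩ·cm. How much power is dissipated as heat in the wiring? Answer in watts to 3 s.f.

4760 W

ρ = 2.73 μΩ·cm = 2.73×10^-8 Ω·m
A = πr² = π(9.3700e-03 m)² = 2.758e-04 m²
R = ρL/A = (2.73×10^-8)(2720)/(2.758e-04) = 0.2692 Ω
P = I²R = (133)² × 0.2692 = 4760 W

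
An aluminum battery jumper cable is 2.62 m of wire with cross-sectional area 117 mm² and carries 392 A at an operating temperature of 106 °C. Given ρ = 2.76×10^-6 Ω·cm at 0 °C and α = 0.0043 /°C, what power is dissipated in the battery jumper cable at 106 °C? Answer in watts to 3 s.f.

ρ = 2.76×10^-6 Ω·cm = 2.76×10^-8 Ω·m
A = 117 mm² = 1.170e-04 m²
R₍0₎ = ρL/A = (2.76×10^-8)(2.62)/(1.170e-04) = 6.181×10^-4 Ω
R₍106₎ = R₍0₎(1 + αΔT) = 6.181×10^-4 × (1 + 0.0043×106) = 8.998×10^-4 Ω
P = I²R = (392)² × 8.998×10^-4 = 138 W

138 W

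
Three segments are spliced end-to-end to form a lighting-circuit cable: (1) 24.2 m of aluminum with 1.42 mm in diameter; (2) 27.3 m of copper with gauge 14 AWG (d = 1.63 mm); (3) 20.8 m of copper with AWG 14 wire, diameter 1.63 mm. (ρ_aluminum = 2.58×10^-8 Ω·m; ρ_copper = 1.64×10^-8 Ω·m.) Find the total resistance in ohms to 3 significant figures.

0.772 Ω

Seg 1: A = π(d/2)² = π(7.1000e-04 m)² = 1.584e-06 m²
R_1 = (2.58×10^-8)(24.2)/(1.584e-06) = 0.3942 Ω
Seg 2: A = π(1.63/2 mm)² = π(8.1500e-04 m)² = 2.087e-06 m²
R_2 = (1.64×10^-8)(27.3)/(2.087e-06) = 0.2146 Ω
Seg 3: A = π(1.63/2 mm)² = π(8.1500e-04 m)² = 2.087e-06 m²
R_3 = (1.64×10^-8)(20.8)/(2.087e-06) = 0.1635 Ω
R_total = R_1 + R_2 + R_3 = 0.772 Ω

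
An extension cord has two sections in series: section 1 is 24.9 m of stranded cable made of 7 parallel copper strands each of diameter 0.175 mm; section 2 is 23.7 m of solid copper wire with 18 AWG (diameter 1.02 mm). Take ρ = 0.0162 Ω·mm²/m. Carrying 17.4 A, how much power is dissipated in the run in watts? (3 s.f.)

ρ = 0.0162 Ω·mm²/m = 1.62×10^-8 Ω·m
Section 1: A_strand = π(8.7500e-05)² = 2.405e-08 m²; R₁ = ρL/(N·A_s) = (1.62×10^-8)(24.9)/(7×2.405e-08) = 2.396 Ω
Section 2: A = π(1.02/2 mm)² = π(5.1000e-04 m)² = 8.171e-07 m²
R₂ = (1.62×10^-8)(23.7)/(8.171e-07) = 0.4699 Ω
R = R₁ + R₂ = 2.866 Ω
P = I²R = (17.4)² × 2.866 = 868 W

868 W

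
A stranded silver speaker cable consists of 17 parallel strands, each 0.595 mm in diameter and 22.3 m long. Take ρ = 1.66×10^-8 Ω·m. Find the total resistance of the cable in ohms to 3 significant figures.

A_strand = π(2.9750e-04 m)² = 2.781e-07 m²
R_strand = ρL/A = (1.66×10^-8)(22.3)/(2.781e-07) = 1.331 Ω
R_total = R_strand/N = 1.331/17 = 0.0783 Ω

0.0783 Ω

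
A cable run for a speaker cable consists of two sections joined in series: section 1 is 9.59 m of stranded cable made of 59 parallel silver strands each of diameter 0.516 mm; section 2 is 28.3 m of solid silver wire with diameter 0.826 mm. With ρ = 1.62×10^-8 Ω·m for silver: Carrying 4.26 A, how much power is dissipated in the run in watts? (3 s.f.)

15.8 W

Section 1: A_strand = π(2.5800e-04)² = 2.091e-07 m²; R₁ = ρL/(N·A_s) = (1.62×10^-8)(9.59)/(59×2.091e-07) = 0.01259 Ω
Section 2: A = π(d/2)² = π(4.1300e-04 m)² = 5.359e-07 m²
R₂ = (1.62×10^-8)(28.3)/(5.359e-07) = 0.8556 Ω
R = R₁ + R₂ = 0.8682 Ω
P = I²R = (4.26)² × 0.8682 = 15.8 W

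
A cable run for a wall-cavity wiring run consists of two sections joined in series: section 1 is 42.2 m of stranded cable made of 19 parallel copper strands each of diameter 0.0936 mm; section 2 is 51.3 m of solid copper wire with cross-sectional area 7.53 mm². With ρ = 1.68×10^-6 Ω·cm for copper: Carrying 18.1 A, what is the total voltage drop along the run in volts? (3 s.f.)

ρ = 1.68×10^-6 Ω·cm = 1.68×10^-8 Ω·m
Section 1: A_strand = π(4.6800e-05)² = 6.881e-09 m²; R₁ = ρL/(N·A_s) = (1.68×10^-8)(42.2)/(19×6.881e-09) = 5.423 Ω
Section 2: A = 7.53 mm² = 7.530e-06 m²
R₂ = (1.68×10^-8)(51.3)/(7.530e-06) = 0.1145 Ω
R = R₁ + R₂ = 5.537 Ω
V = IR = 18.1 × 5.537 = 100 V

100 V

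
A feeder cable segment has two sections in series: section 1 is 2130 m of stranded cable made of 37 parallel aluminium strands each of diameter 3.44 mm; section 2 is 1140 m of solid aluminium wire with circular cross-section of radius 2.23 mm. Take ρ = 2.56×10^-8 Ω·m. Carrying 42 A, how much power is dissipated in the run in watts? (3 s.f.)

Section 1: A_strand = π(1.7200e-03)² = 9.294e-06 m²; R₁ = ρL/(N·A_s) = (2.56×10^-8)(2130)/(37×9.294e-06) = 0.1586 Ω
Section 2: A = πr² = π(2.2300e-03 m)² = 1.562e-05 m²
R₂ = (2.56×10^-8)(1140)/(1.562e-05) = 1.868 Ω
R = R₁ + R₂ = 2.027 Ω
P = I²R = (42)² × 2.027 = 3570 W

3570 W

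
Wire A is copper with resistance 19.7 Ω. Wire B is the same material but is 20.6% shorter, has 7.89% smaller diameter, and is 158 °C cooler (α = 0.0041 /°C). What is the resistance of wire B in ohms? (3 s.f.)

6.49 Ω

R ∝ ρL/d² with ρ ∝ (1+αΔT), so R_B/R_A = (1 − 20.6/100) × (1 − 7.89/100)⁻² × (1 − 0.0041×158)
= 0.794 × 1.179 × 0.3522 = 0.3296
R_B = 0.3296 × 19.7 = 6.49 Ω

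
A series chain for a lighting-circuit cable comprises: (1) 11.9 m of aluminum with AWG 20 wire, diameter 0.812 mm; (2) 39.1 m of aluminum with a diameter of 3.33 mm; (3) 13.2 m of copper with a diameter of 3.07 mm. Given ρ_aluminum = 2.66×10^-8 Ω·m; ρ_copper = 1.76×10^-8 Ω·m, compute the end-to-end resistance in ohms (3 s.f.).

0.762 Ω

Seg 1: A = π(0.812/2 mm)² = π(4.0600e-04 m)² = 5.178e-07 m²
R_1 = (2.66×10^-8)(11.9)/(5.178e-07) = 0.6113 Ω
Seg 2: A = π(d/2)² = π(1.6650e-03 m)² = 8.709e-06 m²
R_2 = (2.66×10^-8)(39.1)/(8.709e-06) = 0.1194 Ω
Seg 3: A = π(d/2)² = π(1.5350e-03 m)² = 7.402e-06 m²
R_3 = (1.76×10^-8)(13.2)/(7.402e-06) = 0.03138 Ω
R_total = R_1 + R_2 + R_3 = 0.762 Ω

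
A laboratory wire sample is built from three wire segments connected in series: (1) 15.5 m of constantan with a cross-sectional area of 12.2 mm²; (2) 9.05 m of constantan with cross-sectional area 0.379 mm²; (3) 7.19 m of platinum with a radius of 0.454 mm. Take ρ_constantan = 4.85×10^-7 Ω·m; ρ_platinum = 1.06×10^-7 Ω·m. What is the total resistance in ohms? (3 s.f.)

13.4 Ω

Seg 1: A = 12.2 mm² = 1.220e-05 m²
R_1 = (4.85×10^-7)(15.5)/(1.220e-05) = 0.6162 Ω
Seg 2: A = 0.379 mm² = 3.790e-07 m²
R_2 = (4.85×10^-7)(9.05)/(3.790e-07) = 11.58 Ω
Seg 3: A = πr² = π(4.5400e-04 m)² = 6.475e-07 m²
R_3 = (1.06×10^-7)(7.19)/(6.475e-07) = 1.177 Ω
R_total = R_1 + R_2 + R_3 = 13.4 Ω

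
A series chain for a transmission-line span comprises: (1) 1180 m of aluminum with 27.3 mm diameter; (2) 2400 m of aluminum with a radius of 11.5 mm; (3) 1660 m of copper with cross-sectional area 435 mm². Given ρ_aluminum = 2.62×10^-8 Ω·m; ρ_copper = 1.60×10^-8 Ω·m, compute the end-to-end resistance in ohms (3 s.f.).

Seg 1: A = π(d/2)² = π(1.3650e-02 m)² = 5.853e-04 m²
R_1 = (2.62×10^-8)(1180)/(5.853e-04) = 0.05282 Ω
Seg 2: A = πr² = π(1.1500e-02 m)² = 4.155e-04 m²
R_2 = (2.62×10^-8)(2400)/(4.155e-04) = 0.1513 Ω
Seg 3: A = 435 mm² = 4.350e-04 m²
R_3 = (1.60×10^-8)(1660)/(4.350e-04) = 0.06106 Ω
R_total = R_1 + R_2 + R_3 = 0.265 Ω

0.265 Ω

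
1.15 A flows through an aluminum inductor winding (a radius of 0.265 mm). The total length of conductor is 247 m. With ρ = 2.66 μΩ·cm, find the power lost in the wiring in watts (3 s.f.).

39.4 W

ρ = 2.66 μΩ·cm = 2.66×10^-8 Ω·m
A = πr² = π(2.6500e-04 m)² = 2.206e-07 m²
R = ρL/A = (2.66×10^-8)(247)/(2.206e-07) = 29.78 Ω
P = I²R = (1.15)² × 29.78 = 39.4 W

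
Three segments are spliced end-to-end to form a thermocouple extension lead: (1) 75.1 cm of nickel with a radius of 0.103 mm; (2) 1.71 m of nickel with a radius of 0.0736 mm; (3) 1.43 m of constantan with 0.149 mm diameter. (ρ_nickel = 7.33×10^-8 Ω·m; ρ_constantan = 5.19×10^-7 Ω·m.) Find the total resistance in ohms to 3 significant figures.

51.6 Ω

Seg 1: A = πr² = π(1.0300e-04 m)² = 3.333e-08 m²
R_1 = (7.33×10^-8)(0.751)/(3.333e-08) = 1.652 Ω
Seg 2: A = πr² = π(7.3600e-05 m)² = 1.702e-08 m²
R_2 = (7.33×10^-8)(1.71)/(1.702e-08) = 7.365 Ω
Seg 3: A = π(d/2)² = π(7.4500e-05 m)² = 1.744e-08 m²
R_3 = (5.19×10^-7)(1.43)/(1.744e-08) = 42.56 Ω
R_total = R_1 + R_2 + R_3 = 51.6 Ω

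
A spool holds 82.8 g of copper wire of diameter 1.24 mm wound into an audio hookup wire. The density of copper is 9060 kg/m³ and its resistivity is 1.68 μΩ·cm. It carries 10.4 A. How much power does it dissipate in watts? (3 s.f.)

11.4 W

ρ = 1.68 μΩ·cm = 1.68×10^-8 Ω·m
A = π(d/2)² = π(6.2000e-04 m)² = 1.2076e-06 m²
L = m/(density·A) = 0.0828/(9060×1.2076e-06) = 7.568 m
R = ρL/A = (1.68×10^-8)(7.568)/(1.2076e-06) = 0.1053 Ω
P = I²R = (10.4)² × 0.1053 = 11.4 W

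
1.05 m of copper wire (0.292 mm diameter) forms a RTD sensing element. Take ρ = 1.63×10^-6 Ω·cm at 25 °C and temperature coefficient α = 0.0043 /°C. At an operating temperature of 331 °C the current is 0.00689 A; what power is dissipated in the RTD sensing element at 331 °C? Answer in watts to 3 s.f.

2.81×10^-5 W

ρ = 1.63×10^-6 Ω·cm = 1.63×10^-8 Ω·m
A = π(d/2)² = π(1.4600e-04 m)² = 6.697e-08 m²
R₍25₎ = ρL/A = (1.63×10^-8)(1.05)/(6.697e-08) = 0.2556 Ω
R₍331₎ = R₍25₎(1 + αΔT) = 0.2556 × (1 + 0.0043×306) = 0.5919 Ω
P = I²R = (0.00689)² × 0.5919 = 2.81×10^-5 W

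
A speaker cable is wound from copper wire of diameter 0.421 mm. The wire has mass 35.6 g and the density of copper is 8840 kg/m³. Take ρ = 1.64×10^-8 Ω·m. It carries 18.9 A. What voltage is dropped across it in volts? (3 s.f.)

A = π(d/2)² = π(2.1050e-04 m)² = 1.3920e-07 m²
L = m/(density·A) = 0.0356/(8840×1.3920e-07) = 28.93 m
R = ρL/A = (1.64×10^-8)(28.93)/(1.3920e-07) = 3.408 Ω
V = IR = 18.9 × 3.408 = 64.4 V

64.4 V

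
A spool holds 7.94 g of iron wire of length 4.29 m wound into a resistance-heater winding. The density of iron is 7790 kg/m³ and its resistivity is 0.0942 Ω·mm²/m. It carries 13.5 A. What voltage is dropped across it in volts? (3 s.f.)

ρ = 0.0942 Ω·mm²/m = 9.42×10^-8 Ω·m
A = m/(density·L) = 0.00794/(7790×4.29) = 2.3759e-07 m²
R = ρL/A = (9.42×10^-8)(4.29)/(2.3759e-07) = 1.701 Ω
V = IR = 13.5 × 1.701 = 23.0 V

23.0 V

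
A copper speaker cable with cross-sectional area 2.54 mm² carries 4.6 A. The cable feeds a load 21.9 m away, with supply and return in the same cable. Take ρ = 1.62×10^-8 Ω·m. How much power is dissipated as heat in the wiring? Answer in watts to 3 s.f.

5.91 W

A = 2.54 mm² = 2.540e-06 m²
Total conductor length (both ways) L = 2 × 21.9 = 43.8 m
R = ρL/A = (1.62×10^-8)(43.8)/(2.540e-06) = 0.2794 Ω
P = I²R = (4.6)² × 0.2794 = 5.91 W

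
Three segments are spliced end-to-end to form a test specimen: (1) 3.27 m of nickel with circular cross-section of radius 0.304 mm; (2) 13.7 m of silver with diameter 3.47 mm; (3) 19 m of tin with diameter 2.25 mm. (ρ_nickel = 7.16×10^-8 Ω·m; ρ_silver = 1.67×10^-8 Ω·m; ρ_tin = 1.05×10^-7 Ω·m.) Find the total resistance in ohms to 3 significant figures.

1.33 Ω

Seg 1: A = πr² = π(3.0400e-04 m)² = 2.903e-07 m²
R_1 = (7.16×10^-8)(3.27)/(2.903e-07) = 0.8064 Ω
Seg 2: A = π(d/2)² = π(1.7350e-03 m)² = 9.457e-06 m²
R_2 = (1.67×10^-8)(13.7)/(9.457e-06) = 0.02419 Ω
Seg 3: A = π(d/2)² = π(1.1250e-03 m)² = 3.976e-06 m²
R_3 = (1.05×10^-7)(19)/(3.976e-06) = 0.5018 Ω
R_total = R_1 + R_2 + R_3 = 1.33 Ω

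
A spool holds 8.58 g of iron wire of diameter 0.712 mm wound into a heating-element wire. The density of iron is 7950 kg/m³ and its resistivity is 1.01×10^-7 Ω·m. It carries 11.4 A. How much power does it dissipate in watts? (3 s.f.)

89.4 W

A = π(d/2)² = π(3.5600e-04 m)² = 3.9815e-07 m²
L = m/(density·A) = 0.00858/(7950×3.9815e-07) = 2.711 m
R = ρL/A = (1.01×10^-7)(2.711)/(3.9815e-07) = 0.6876 Ω
P = I²R = (11.4)² × 0.6876 = 89.4 W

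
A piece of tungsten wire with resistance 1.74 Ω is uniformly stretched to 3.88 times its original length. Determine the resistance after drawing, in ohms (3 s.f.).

26.2 Ω

Volume constant ⇒ A' = A/k with k = 3.88. R' = ρ(kL)/(A/k) = k²R.
R' = 15.05 × 1.74 = 26.2 Ω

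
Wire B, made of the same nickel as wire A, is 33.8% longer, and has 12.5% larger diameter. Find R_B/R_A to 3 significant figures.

1.06

R ∝ L/d², so R_B/R_A = (1 + 33.8/100) × (1 + 12.5/100)⁻²
= 1.338 × 0.7901 = 1.06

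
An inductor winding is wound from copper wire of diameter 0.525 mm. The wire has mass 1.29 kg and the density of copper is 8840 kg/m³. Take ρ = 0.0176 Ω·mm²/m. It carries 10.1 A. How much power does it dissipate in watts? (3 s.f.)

ρ = 0.0176 Ω·mm²/m = 1.76×10^-8 Ω·m
A = π(d/2)² = π(2.6250e-04 m)² = 2.1648e-07 m²
L = m/(density·A) = 1.29/(8840×2.1648e-07) = 674.1 m
R = ρL/A = (1.76×10^-8)(674.1)/(2.1648e-07) = 54.81 Ω
P = I²R = (10.1)² × 54.81 = 5590 W

5590 W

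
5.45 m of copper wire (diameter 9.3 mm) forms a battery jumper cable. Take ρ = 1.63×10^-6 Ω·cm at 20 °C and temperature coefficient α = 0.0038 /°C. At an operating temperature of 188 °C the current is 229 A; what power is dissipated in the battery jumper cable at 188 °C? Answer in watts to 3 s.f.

112 W

ρ = 1.63×10^-6 Ω·cm = 1.63×10^-8 Ω·m
A = π(d/2)² = π(4.6500e-03 m)² = 6.793e-05 m²
R₍20₎ = ρL/A = (1.63×10^-8)(5.45)/(6.793e-05) = 0.001308 Ω
R₍188₎ = R₍20₎(1 + αΔT) = 0.001308 × (1 + 0.0038×168) = 0.002143 Ω
P = I²R = (229)² × 0.002143 = 112 W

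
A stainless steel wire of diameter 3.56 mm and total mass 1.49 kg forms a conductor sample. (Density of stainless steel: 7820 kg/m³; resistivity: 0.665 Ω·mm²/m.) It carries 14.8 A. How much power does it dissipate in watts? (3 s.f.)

ρ = 0.665 Ω·mm²/m = 6.65×10^-7 Ω·m
A = π(d/2)² = π(1.7800e-03 m)² = 9.9538e-06 m²
L = m/(density·A) = 1.49/(7820×9.9538e-06) = 19.14 m
R = ρL/A = (6.65×10^-7)(19.14)/(9.9538e-06) = 1.279 Ω
P = I²R = (14.8)² × 1.279 = 280 W

280 W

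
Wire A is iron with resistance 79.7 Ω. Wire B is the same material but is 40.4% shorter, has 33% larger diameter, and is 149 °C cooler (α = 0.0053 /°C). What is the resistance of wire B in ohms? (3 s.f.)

R ∝ ρL/d² with ρ ∝ (1+αΔT), so R_B/R_A = (1 − 40.4/100) × (1 + 33/100)⁻² × (1 − 0.0053×149)
= 0.596 × 0.5653 × 0.2103 = 0.07086
R_B = 0.07086 × 79.7 = 5.65 Ω

5.65 Ω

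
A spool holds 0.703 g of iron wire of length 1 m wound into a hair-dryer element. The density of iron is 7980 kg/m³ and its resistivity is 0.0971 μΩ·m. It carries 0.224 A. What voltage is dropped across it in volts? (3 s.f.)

0.247 V

ρ = 0.0971 μΩ·m = 9.71×10^-8 Ω·m
A = m/(density·L) = 7.030×10^-4/(7980×1) = 8.8095e-08 m²
R = ρL/A = (9.71×10^-8)(1)/(8.8095e-08) = 1.102 Ω
V = IR = 0.224 × 1.102 = 0.247 V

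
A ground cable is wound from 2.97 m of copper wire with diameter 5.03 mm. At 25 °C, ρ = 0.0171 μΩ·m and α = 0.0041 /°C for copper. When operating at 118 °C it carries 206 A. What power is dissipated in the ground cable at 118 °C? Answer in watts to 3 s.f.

150 W

ρ = 0.0171 μΩ·m = 1.71×10^-8 Ω·m
A = π(d/2)² = π(2.5150e-03 m)² = 1.987e-05 m²
R₍25₎ = ρL/A = (1.71×10^-8)(2.97)/(1.987e-05) = 0.002556 Ω
R₍118₎ = R₍25₎(1 + αΔT) = 0.002556 × (1 + 0.0041×93) = 0.00353 Ω
P = I²R = (206)² × 0.00353 = 150 W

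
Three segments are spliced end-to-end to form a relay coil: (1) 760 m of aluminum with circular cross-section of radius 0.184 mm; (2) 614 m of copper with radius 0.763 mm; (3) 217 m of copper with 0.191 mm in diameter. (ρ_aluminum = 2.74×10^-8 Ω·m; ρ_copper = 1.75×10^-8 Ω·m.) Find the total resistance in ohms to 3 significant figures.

334 Ω

Seg 1: A = πr² = π(1.8400e-04 m)² = 1.064e-07 m²
R_1 = (2.74×10^-8)(760)/(1.064e-07) = 195.8 Ω
Seg 2: A = πr² = π(7.6300e-04 m)² = 1.829e-06 m²
R_2 = (1.75×10^-8)(614)/(1.829e-06) = 5.875 Ω
Seg 3: A = π(d/2)² = π(9.5500e-05 m)² = 2.865e-08 m²
R_3 = (1.75×10^-8)(217)/(2.865e-08) = 132.5 Ω
R_total = R_1 + R_2 + R_3 = 334 Ω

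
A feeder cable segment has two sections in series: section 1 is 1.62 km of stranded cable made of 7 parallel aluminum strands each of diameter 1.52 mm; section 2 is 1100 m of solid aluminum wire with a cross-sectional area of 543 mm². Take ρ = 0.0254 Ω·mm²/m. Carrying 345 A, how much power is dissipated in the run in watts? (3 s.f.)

ρ = 0.0254 Ω·mm²/m = 2.54×10^-8 Ω·m
Section 1: A_strand = π(7.6000e-04)² = 1.815e-06 m²; R₁ = ρL/(N·A_s) = (2.54×10^-8)(1620)/(7×1.815e-06) = 3.239 Ω
Section 2: A = 543 mm² = 5.430e-04 m²
R₂ = (2.54×10^-8)(1100)/(5.430e-04) = 0.05145 Ω
R = R₁ + R₂ = 3.291 Ω
P = I²R = (345)² × 3.291 = 3.92×10^5 W

3.92×10^5 W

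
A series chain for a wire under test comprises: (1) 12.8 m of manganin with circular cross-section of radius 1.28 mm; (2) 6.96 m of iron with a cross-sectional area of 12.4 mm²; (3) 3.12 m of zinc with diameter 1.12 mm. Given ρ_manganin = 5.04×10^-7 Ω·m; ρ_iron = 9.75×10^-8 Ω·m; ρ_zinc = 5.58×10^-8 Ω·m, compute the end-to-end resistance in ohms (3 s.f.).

1.48 Ω

Seg 1: A = πr² = π(1.2800e-03 m)² = 5.147e-06 m²
R_1 = (5.04×10^-7)(12.8)/(5.147e-06) = 1.253 Ω
Seg 2: A = 12.4 mm² = 1.240e-05 m²
R_2 = (9.75×10^-8)(6.96)/(1.240e-05) = 0.05473 Ω
Seg 3: A = π(d/2)² = π(5.6000e-04 m)² = 9.852e-07 m²
R_3 = (5.58×10^-8)(3.12)/(9.852e-07) = 0.1767 Ω
R_total = R_1 + R_2 + R_3 = 1.48 Ω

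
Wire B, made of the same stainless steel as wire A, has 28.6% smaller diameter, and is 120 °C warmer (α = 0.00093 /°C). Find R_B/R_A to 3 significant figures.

R ∝ ρL/d² with ρ ∝ (1+αΔT), so R_B/R_A = (1 − 28.6/100)⁻² × (1 + 0.00093×120)
= 1.962 × 1.112 = 2.18

2.18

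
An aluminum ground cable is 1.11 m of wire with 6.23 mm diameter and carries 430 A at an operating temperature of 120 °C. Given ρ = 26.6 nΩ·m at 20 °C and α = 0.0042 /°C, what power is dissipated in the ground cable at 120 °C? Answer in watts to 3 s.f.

ρ = 26.6 nΩ·m = 2.66×10^-8 Ω·m
A = π(d/2)² = π(3.1150e-03 m)² = 3.048e-05 m²
R₍20₎ = ρL/A = (2.66×10^-8)(1.11)/(3.048e-05) = 9.686×10^-4 Ω
R₍120₎ = R₍20₎(1 + αΔT) = 9.686×10^-4 × (1 + 0.0042×100) = 0.001375 Ω
P = I²R = (430)² × 0.001375 = 254 W

254 W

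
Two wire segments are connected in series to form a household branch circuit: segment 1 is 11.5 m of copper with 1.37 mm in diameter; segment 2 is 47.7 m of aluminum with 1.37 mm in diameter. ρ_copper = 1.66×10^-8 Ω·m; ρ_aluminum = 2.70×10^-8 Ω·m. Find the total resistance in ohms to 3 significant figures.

1.00 Ω

Segment 1: A = π(d/2)² = π(6.8500e-04 m)² = 1.474e-06 m²
R₁ = ρL/A = (1.66×10^-8)(11.5)/(1.474e-06) = 0.1295 Ω
R₂ = (2.70×10^-8)(47.7)/(1.474e-06) = 0.8737 Ω
R = R₁ + R₂ = 1.00 Ω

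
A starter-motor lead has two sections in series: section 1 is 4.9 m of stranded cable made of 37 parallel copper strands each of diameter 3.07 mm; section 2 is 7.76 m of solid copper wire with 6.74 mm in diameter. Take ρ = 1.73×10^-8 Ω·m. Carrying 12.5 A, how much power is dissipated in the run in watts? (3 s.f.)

0.636 W

Section 1: A_strand = π(1.5350e-03)² = 7.402e-06 m²; R₁ = ρL/(N·A_s) = (1.73×10^-8)(4.9)/(37×7.402e-06) = 3.095×10^-4 Ω
Section 2: A = π(d/2)² = π(3.3700e-03 m)² = 3.568e-05 m²
R₂ = (1.73×10^-8)(7.76)/(3.568e-05) = 0.003763 Ω
R = R₁ + R₂ = 0.004072 Ω
P = I²R = (12.5)² × 0.004072 = 0.636 W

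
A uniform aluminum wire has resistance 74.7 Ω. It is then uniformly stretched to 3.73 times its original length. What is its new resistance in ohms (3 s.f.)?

1040 Ω

Volume constant ⇒ A' = A/k with k = 3.73. R' = ρ(kL)/(A/k) = k²R.
R' = 13.91 × 74.7 = 1040 Ω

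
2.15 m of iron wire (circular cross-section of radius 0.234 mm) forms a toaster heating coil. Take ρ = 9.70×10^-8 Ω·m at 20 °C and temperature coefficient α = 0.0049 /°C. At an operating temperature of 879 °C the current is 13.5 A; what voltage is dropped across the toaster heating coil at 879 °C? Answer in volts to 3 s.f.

A = πr² = π(2.3400e-04 m)² = 1.720e-07 m²
R₍20₎ = ρL/A = (9.70×10^-8)(2.15)/(1.720e-07) = 1.212 Ω
R₍879₎ = R₍20₎(1 + αΔT) = 1.212 × (1 + 0.0049×859) = 6.315 Ω
V = IR = 13.5 × 6.315 = 85.3 V

85.3 V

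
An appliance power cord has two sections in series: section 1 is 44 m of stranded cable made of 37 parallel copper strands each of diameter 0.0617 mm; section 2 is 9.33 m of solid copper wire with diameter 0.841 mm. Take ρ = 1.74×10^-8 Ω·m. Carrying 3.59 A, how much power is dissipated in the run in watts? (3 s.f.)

Section 1: A_strand = π(3.0850e-05)² = 2.990e-09 m²; R₁ = ρL/(N·A_s) = (1.74×10^-8)(44)/(37×2.990e-09) = 6.921 Ω
Section 2: A = π(d/2)² = π(4.2050e-04 m)² = 5.555e-07 m²
R₂ = (1.74×10^-8)(9.33)/(5.555e-07) = 0.2922 Ω
R = R₁ + R₂ = 7.213 Ω
P = I²R = (3.59)² × 7.213 = 93.0 W

93.0 W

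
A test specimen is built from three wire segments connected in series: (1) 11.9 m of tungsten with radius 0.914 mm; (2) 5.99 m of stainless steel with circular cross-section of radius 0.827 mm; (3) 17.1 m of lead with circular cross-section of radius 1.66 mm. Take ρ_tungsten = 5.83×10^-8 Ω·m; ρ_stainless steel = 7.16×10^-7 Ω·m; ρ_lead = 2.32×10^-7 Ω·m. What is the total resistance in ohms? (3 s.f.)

Seg 1: A = πr² = π(9.1400e-04 m)² = 2.624e-06 m²
R_1 = (5.83×10^-8)(11.9)/(2.624e-06) = 0.2643 Ω
Seg 2: A = πr² = π(8.2700e-04 m)² = 2.149e-06 m²
R_2 = (7.16×10^-7)(5.99)/(2.149e-06) = 1.996 Ω
Seg 3: A = πr² = π(1.6600e-03 m)² = 8.657e-06 m²
R_3 = (2.32×10^-7)(17.1)/(8.657e-06) = 0.4583 Ω
R_total = R_1 + R_2 + R_3 = 2.72 Ω

2.72 Ω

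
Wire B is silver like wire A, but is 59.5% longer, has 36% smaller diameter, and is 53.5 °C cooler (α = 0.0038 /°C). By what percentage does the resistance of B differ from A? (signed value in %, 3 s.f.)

R ∝ ρL/d² with ρ ∝ (1+αΔT), so R_B/R_A = (1 + 59.5/100) × (1 − 36/100)⁻² × (1 − 0.0038×53.5)
= 1.595 × 2.441 × 0.7967 = 3.102
(R_B − R_A)/R_A = 3.102 − 1 = 210%

210%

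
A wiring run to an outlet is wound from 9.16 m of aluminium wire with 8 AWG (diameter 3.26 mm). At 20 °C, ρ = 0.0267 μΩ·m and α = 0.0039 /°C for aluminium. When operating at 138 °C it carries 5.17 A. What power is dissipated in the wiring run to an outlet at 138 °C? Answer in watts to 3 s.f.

ρ = 0.0267 μΩ·m = 2.67×10^-8 Ω·m
A = π(3.26/2 mm)² = π(1.6300e-03 m)² = 8.347e-06 m²
R₍20₎ = ρL/A = (2.67×10^-8)(9.16)/(8.347e-06) = 0.0293 Ω
R₍138₎ = R₍20₎(1 + αΔT) = 0.0293 × (1 + 0.0039×118) = 0.04279 Ω
P = I²R = (5.17)² × 0.04279 = 1.14 W

1.14 W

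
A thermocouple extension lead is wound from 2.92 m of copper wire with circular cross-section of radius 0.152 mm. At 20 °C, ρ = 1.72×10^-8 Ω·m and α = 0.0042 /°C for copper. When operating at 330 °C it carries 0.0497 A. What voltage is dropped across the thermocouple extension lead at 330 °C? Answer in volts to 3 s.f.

A = πr² = π(1.5200e-04 m)² = 7.258e-08 m²
R₍20₎ = ρL/A = (1.72×10^-8)(2.92)/(7.258e-08) = 0.6919 Ω
R₍330₎ = R₍20₎(1 + αΔT) = 0.6919 × (1 + 0.0042×310) = 1.593 Ω
V = IR = 0.0497 × 1.593 = 0.0792 V

0.0792 V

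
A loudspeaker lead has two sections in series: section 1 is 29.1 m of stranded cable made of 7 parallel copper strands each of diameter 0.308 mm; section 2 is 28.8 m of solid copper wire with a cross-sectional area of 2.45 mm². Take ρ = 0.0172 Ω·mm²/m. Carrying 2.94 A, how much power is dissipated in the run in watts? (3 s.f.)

ρ = 0.0172 Ω·mm²/m = 1.72×10^-8 Ω·m
Section 1: A_strand = π(1.5400e-04)² = 7.451e-08 m²; R₁ = ρL/(N·A_s) = (1.72×10^-8)(29.1)/(7×7.451e-08) = 0.9597 Ω
Section 2: A = 2.45 mm² = 2.450e-06 m²
R₂ = (1.72×10^-8)(28.8)/(2.450e-06) = 0.2022 Ω
R = R₁ + R₂ = 1.162 Ω
P = I²R = (2.94)² × 1.162 = 10.0 W

10.0 W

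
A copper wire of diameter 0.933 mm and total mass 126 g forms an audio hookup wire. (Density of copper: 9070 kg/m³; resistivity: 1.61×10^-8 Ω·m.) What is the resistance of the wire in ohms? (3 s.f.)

A = π(d/2)² = π(4.6650e-04 m)² = 6.8368e-07 m²
L = m/(density·A) = 0.126/(9070×6.8368e-07) = 20.32 m
R = ρL/A = (1.61×10^-8)(20.32)/(6.8368e-07) = 0.479 Ω

0.479 Ω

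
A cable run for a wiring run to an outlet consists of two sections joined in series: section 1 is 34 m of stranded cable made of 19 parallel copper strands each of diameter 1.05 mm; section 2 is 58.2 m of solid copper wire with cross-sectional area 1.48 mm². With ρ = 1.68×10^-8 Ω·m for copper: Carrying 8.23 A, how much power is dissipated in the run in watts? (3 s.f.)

47.1 W

Section 1: A_strand = π(5.2500e-04)² = 8.659e-07 m²; R₁ = ρL/(N·A_s) = (1.68×10^-8)(34)/(19×8.659e-07) = 0.03472 Ω
Section 2: A = 1.48 mm² = 1.480e-06 m²
R₂ = (1.68×10^-8)(58.2)/(1.480e-06) = 0.6606 Ω
R = R₁ + R₂ = 0.6954 Ω
P = I²R = (8.23)² × 0.6954 = 47.1 W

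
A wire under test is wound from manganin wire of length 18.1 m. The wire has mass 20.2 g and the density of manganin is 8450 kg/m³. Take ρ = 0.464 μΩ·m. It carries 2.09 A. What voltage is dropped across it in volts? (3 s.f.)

ρ = 0.464 μΩ·m = 4.64×10^-7 Ω·m
A = m/(density·L) = 0.0202/(8450×18.1) = 1.3207e-07 m²
R = ρL/A = (4.64×10^-7)(18.1)/(1.3207e-07) = 63.59 Ω
V = IR = 2.09 × 63.59 = 133 V

133 V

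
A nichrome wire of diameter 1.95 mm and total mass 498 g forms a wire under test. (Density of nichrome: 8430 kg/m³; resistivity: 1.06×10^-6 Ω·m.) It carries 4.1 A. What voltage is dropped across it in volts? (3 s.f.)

28.8 V

A = π(d/2)² = π(9.7500e-04 m)² = 2.9865e-06 m²
L = m/(density·A) = 0.498/(8430×2.9865e-06) = 19.78 m
R = ρL/A = (1.06×10^-6)(19.78)/(2.9865e-06) = 7.021 Ω
V = IR = 4.1 × 7.021 = 28.8 V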